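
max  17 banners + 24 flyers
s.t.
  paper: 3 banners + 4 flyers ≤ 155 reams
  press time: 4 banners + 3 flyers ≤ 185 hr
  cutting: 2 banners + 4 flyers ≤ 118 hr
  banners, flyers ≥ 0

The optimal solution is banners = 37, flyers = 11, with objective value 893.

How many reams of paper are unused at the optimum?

0

paper used = 3·37 + 4·11 = 155; slack = 155 − 155 = 0.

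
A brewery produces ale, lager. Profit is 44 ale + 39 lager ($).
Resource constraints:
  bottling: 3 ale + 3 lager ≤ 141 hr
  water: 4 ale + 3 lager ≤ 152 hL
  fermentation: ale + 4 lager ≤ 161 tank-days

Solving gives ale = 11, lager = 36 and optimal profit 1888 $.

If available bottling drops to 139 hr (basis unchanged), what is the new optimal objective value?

Check each constraint at x*: bottling 141/141 (tight); water 152/152 (tight); fermentation 155/161 (slack 6).
Slack constraints have shadow price 0 (complementary slackness).
The binding rows give the dual system: 3·y_bottling + 4·y_water = 44 and 3·y_bottling + 3·y_water = 39.
→ y_bottling = 8 and y_water = 5.
Δz = y_bottling·Δb = 8 × (-2) = -16, so new z* = 1888 − 16 = 1872.

1872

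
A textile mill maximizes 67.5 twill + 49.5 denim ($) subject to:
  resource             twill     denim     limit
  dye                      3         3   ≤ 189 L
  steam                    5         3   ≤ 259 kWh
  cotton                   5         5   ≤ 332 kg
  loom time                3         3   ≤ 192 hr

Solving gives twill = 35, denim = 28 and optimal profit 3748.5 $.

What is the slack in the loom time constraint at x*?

3

loom time used = 3·35 + 3·28 = 189; slack = 192 − 189 = 3.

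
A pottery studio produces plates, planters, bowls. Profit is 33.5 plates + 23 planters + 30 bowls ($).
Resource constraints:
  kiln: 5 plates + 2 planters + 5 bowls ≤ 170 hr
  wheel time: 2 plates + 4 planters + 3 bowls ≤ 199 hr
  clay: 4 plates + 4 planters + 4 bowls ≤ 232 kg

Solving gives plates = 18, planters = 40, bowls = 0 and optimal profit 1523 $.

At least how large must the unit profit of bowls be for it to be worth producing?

Check each constraint at x*: kiln 170/170 (tight); wheel time 196/199 (slack 3); clay 232/232 (tight).
Slack constraints have shadow price 0 (complementary slackness).
Dual feasibility on the basic columns requires 5·y_kiln + 4·y_clay = 33.5, 2·y_kiln + 4·y_clay = 23.
→ y_kiln = 3.5 and y_clay = 4.
bowls enters the basis when its profit ≥ yᵀa₃ = 3.5·5 + 4·4 = 33.5.

33.5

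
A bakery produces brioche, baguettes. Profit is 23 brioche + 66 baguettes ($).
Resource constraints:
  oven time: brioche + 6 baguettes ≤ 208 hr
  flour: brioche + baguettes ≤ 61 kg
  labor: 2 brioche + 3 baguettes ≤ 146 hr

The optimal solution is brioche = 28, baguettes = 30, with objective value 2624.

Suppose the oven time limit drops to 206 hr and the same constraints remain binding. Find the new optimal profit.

2610

At the optimum: oven time uses 208 of 208 (binding); flour uses 58 of 61 (slack = 3); labor uses 146 of 146 (binding).
By complementary slackness, y = 0 for the non-binding constraint.
The binding rows give the dual system: 1·y_oven time + 2·y_labor = 23 and 6·y_oven time + 3·y_labor = 66.
This yields shadow prices y_oven time = 7, y_labor = 8.
Δz = y_oven time·Δb = 7 × (-2) = -14, so new z* = 2624 − 14 = 2610.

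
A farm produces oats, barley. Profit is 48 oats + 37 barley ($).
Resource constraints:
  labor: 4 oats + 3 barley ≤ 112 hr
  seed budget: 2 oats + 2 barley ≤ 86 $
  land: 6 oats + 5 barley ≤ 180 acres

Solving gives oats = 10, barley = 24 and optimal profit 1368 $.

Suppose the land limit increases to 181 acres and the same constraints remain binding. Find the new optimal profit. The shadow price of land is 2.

1370

Δb = 1, so new z* = 1368 + (2)·(1) = 1368 + 2 = 1370.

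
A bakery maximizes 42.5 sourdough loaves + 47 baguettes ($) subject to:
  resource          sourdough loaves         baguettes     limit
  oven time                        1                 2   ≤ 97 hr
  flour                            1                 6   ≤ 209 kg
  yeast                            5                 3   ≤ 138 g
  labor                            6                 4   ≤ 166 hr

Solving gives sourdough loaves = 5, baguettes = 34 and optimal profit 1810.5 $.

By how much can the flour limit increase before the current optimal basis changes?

40

Binding constraints: flour, labor. The basis is B = [[1,6],[6,4]] with det -32.
Per unit increase in flour, x* moves by d = (-0.125, 0.1875).
The basis stays optimal until sourdough loaves reaches 0; allowable increase = 40 kg.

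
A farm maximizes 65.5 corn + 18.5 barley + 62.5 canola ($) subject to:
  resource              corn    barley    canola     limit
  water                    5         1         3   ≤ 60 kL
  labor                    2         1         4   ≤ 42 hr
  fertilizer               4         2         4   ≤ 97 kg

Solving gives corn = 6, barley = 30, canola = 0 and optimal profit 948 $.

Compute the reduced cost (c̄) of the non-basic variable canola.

-2

At the optimum: water uses 60 of 60 (binding); labor uses 42 of 42 (binding); fertilizer uses 84 of 97 (slack = 13).
Since fertilizer is not tight, its dual is 0.
From A_Bᵀ y = c: 5·y_water + 2·y_labor = 65.5; 1·y_water + 1·y_labor = 18.5.
This yields shadow prices y_water = 9.5, y_labor = 9.
Reduced cost of canola: c₃ − yᵀa₃ = 62.5 − (9.5·3 + 9·4) = 62.5 − 64.5 = -2.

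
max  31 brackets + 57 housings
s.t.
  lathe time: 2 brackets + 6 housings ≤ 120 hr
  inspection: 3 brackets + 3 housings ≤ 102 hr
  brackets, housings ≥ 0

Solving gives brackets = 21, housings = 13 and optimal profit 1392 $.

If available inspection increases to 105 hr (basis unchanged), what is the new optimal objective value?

1410

Both lathe time and inspection are binding at x*.
From A_Bᵀ y = c: 2·y_lathe time + 3·y_inspection = 31; 6·y_lathe time + 3·y_inspection = 57.
This yields shadow prices y_lathe time = 6.5, y_inspection = 6.
Δz = y_inspection·Δb = 6 × (3) = 18, so new z* = 1392 + 18 = 1410.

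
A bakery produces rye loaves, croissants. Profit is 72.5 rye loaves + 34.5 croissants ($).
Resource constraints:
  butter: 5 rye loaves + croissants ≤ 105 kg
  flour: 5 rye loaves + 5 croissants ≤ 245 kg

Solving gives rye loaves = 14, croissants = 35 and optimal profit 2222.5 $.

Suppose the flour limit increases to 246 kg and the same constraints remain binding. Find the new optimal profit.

2227.5

Both butter and flour are binding at x*.
Dual feasibility on the basic columns requires 5·y_butter + 5·y_flour = 72.5, 1·y_butter + 5·y_flour = 34.5.
Solving: y_butter = 9.5, y_flour = 5.
Δz = y_flour·Δb = 5 × (1) = 5, so new z* = 2222.5 + 5 = 2227.5.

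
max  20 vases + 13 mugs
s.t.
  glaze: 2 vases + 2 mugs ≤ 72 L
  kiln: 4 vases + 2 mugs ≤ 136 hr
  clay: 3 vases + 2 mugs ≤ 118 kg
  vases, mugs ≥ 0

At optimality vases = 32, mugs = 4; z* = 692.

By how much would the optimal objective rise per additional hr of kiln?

Check each constraint at x*: glaze 72/72 (tight); kiln 136/136 (tight); clay 104/118 (slack 14).
Slack constraints have shadow price 0 (complementary slackness).
The binding rows give the dual system: 2·y_glaze + 4·y_kiln = 20 and 2·y_glaze + 2·y_kiln = 13.
→ y_glaze = 3 and y_kiln = 3.5.
Shadow price of kiln = 3.5.

3.5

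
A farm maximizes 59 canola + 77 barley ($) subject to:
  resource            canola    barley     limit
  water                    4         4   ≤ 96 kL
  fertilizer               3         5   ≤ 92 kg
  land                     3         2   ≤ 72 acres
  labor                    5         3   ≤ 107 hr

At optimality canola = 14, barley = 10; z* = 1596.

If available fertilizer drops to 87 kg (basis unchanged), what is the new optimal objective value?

1551

Check each constraint at x*: water 96/96 (tight); fertilizer 92/92 (tight); land 62/72 (slack 10); labor 100/107 (slack 7).
Since land, labor are not tight, their duals are 0.
Dual feasibility on the basic columns requires 4·y_water + 3·y_fertilizer = 59, 4·y_water + 5·y_fertilizer = 77.
This yields shadow prices y_water = 8, y_fertilizer = 9.
Δz = y_fertilizer·Δb = 9 × (-5) = -45, so new z* = 1596 − 45 = 1551.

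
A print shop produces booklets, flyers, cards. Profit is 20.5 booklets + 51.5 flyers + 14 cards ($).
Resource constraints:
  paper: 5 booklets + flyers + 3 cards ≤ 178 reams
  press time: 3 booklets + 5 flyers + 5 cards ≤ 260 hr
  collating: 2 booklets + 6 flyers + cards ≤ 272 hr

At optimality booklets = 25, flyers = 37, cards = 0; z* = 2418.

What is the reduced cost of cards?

Check each constraint at x*: paper 162/178 (slack 16); press time 260/260 (tight); collating 272/272 (tight).
By complementary slackness, y = 0 for the non-binding constraint.
Dual feasibility on the basic columns requires 3·y_press time + 2·y_collating = 20.5, 5·y_press time + 6·y_collating = 51.5.
This yields shadow prices y_press time = 2.5, y_collating = 6.5.
Reduced cost of cards: c₃ − yᵀa₃ = 14 − (2.5·5 + 6.5·1) = 14 − 19 = -5.

-5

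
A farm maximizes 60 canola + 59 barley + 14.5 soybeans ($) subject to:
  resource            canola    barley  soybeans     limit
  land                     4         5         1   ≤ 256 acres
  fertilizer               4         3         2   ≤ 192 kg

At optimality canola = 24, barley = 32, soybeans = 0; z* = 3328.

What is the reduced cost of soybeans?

Check each constraint at x*: land 256/256 (tight); fertilizer 192/192 (tight).
From A_Bᵀ y = c: 4·y_land + 4·y_fertilizer = 60; 5·y_land + 3·y_fertilizer = 59.
This yields shadow prices y_land = 7, y_fertilizer = 8.
Reduced cost of soybeans: c₃ − yᵀa₃ = 14.5 − (7·1 + 8·2) = 14.5 − 23 = -8.5.

-8.5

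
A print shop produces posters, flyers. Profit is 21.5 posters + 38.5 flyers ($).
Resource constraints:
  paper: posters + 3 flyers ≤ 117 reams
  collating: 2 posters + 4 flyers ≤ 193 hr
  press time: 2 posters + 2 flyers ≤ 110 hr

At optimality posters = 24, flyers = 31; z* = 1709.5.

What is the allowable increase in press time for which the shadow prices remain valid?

42

Binding constraints: paper, press time. The basis is B = [[1,3],[2,2]] with det -4.
Per unit increase in press time, x* moves by d = (0.75, -0.25).
The basis stays optimal until collating becomes binding; allowable increase = 42 hr.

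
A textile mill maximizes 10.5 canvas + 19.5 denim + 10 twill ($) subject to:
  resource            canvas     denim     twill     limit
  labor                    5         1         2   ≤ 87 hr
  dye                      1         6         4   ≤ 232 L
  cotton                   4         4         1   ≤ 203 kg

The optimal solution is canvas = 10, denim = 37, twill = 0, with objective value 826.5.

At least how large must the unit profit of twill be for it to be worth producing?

15

At the optimum: labor uses 87 of 87 (binding); dye uses 232 of 232 (binding); cotton uses 188 of 203 (slack = 15).
By complementary slackness, y = 0 for the non-binding constraint.
The binding rows give the dual system: 5·y_labor + 1·y_dye = 10.5 and 1·y_labor + 6·y_dye = 19.5.
This yields shadow prices y_labor = 1.5, y_dye = 3.
twill enters the basis when its profit ≥ yᵀa₃ = 1.5·2 + 3·4 = 15.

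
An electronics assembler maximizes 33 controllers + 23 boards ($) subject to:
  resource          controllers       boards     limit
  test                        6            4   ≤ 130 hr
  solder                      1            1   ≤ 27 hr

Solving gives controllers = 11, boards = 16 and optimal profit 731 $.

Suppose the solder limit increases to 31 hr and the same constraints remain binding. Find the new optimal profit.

Both test and solder are binding at x*.
From A_Bᵀ y = c: 6·y_test + 1·y_solder = 33; 4·y_test + 1·y_solder = 23.
This yields shadow prices y_test = 5, y_solder = 3.
Δz = y_solder·Δb = 3 × (4) = 12, so new z* = 731 + 12 = 743.

743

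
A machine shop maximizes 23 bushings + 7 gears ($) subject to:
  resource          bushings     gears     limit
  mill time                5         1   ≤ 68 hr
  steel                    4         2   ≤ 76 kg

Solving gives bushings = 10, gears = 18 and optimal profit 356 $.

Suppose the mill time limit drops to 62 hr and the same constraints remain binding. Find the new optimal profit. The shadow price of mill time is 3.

Δb = -6, so new z* = 356 + (3)·(-6) = 356 − 18 = 338.

338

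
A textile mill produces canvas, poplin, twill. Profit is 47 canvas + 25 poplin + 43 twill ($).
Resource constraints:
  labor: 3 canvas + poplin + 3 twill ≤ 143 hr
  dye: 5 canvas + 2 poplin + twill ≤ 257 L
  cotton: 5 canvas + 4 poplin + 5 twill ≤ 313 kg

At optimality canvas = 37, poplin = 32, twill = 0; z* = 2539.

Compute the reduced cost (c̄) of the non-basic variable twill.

-4

At the optimum: labor uses 143 of 143 (binding); dye uses 249 of 257 (slack = 8); cotton uses 313 of 313 (binding).
By complementary slackness, y = 0 for the non-binding constraint.
Dual feasibility on the basic columns requires 3·y_labor + 5·y_cotton = 47, 1·y_labor + 4·y_cotton = 25.
Solving: y_labor = 9, y_cotton = 4.
Reduced cost of twill: c₃ − yᵀa₃ = 43 − (9·3 + 4·5) = 43 − 47 = -4.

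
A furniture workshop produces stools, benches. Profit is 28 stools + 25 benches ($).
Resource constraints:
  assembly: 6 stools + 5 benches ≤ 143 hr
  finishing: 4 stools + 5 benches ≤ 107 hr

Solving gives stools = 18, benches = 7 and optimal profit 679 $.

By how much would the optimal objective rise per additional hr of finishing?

Both assembly and finishing are binding at x*.
The binding rows give the dual system: 6·y_assembly + 4·y_finishing = 28 and 5·y_assembly + 5·y_finishing = 25.
Solving: y_assembly = 4, y_finishing = 1.
Shadow price of finishing = 1.

1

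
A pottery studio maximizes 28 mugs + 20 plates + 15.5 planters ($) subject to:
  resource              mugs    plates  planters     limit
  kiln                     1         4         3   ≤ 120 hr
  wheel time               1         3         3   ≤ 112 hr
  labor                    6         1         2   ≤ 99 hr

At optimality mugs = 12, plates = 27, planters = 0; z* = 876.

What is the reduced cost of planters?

Binding: kiln and labor. Non-binding: wheel time (19 unused).
Slack constraints have shadow price 0 (complementary slackness).
Dual feasibility on the basic columns requires 1·y_kiln + 6·y_labor = 28, 4·y_kiln + 1·y_labor = 20.
Solving: y_kiln = 4, y_labor = 4.
Reduced cost of planters: c₃ − yᵀa₃ = 15.5 − (4·3 + 4·2) = 15.5 − 20 = -4.5.

-4.5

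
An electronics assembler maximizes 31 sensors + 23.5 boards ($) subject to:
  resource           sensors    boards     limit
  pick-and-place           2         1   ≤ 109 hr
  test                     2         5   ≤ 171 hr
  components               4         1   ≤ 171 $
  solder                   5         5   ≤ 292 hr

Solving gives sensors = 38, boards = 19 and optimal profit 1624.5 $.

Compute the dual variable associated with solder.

0

At the optimum: pick-and-place uses 95 of 109 (slack = 14); test uses 171 of 171 (binding); components uses 171 of 171 (binding); solder uses 285 of 292 (slack = 7).
Since pick-and-place, solder are not tight, their duals are 0.
From A_Bᵀ y = c: 2·y_test + 4·y_components = 31; 5·y_test + 1·y_components = 23.5.
→ y_test = 3.5 and y_components = 6.
Shadow price of solder = 0.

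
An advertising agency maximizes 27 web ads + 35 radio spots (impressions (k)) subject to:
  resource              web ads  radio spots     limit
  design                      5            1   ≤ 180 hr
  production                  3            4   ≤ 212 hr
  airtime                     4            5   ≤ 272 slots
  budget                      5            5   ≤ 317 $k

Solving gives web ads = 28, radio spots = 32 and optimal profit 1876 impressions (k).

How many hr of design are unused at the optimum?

design used = 5·28 + 1·32 = 172; slack = 180 − 172 = 8.

8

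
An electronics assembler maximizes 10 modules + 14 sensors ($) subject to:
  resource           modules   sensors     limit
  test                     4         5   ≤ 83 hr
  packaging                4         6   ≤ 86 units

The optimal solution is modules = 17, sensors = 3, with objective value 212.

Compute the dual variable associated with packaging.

1.5

Both test and packaging are binding at x*.
From A_Bᵀ y = c: 4·y_test + 4·y_packaging = 10; 5·y_test + 6·y_packaging = 14.
Solving: y_test = 1, y_packaging = 1.5.
Shadow price of packaging = 1.5.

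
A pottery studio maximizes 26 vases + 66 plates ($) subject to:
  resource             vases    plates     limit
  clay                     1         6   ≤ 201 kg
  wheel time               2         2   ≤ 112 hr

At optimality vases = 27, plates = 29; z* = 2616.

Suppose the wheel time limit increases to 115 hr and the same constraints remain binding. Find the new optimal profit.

Check each constraint at x*: clay 201/201 (tight); wheel time 112/112 (tight).
Dual feasibility on the basic columns requires 1·y_clay + 2·y_wheel time = 26, 6·y_clay + 2·y_wheel time = 66.
This yields shadow prices y_clay = 8, y_wheel time = 9.
Δz = y_wheel time·Δb = 9 × (3) = 27, so new z* = 2616 + 27 = 2643.

2643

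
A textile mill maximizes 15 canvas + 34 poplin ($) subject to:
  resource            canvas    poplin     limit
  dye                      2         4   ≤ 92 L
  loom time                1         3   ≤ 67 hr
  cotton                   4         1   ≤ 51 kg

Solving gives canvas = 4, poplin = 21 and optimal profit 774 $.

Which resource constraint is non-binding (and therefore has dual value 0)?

dye: 92/92 (binding)
loom time: 67/67 (binding)
cotton: 37/51 (slack 14)
By complementary slackness, a constraint with positive slack has shadow price 0 → cotton.

cotton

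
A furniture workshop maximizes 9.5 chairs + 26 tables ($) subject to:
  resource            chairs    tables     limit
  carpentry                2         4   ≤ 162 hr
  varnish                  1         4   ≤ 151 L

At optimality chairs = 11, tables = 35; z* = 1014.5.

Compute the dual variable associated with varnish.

Both carpentry and varnish are binding at x*.
From A_Bᵀ y = c: 2·y_carpentry + 1·y_varnish = 9.5; 4·y_carpentry + 4·y_varnish = 26.
This yields shadow prices y_carpentry = 3, y_varnish = 3.5.
Shadow price of varnish = 3.5.

3.5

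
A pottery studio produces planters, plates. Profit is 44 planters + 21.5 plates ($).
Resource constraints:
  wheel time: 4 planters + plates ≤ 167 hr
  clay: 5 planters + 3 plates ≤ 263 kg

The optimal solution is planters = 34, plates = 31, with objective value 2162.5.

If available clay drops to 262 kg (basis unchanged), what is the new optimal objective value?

At the optimum: wheel time uses 167 of 167 (binding); clay uses 263 of 263 (binding).
The binding rows give the dual system: 4·y_wheel time + 5·y_clay = 44 and 1·y_wheel time + 3·y_clay = 21.5.
Solving: y_wheel time = 3.5, y_clay = 6.
Δz = y_clay·Δb = 6 × (-1) = -6, so new z* = 2162.5 − 6 = 2156.5.

2156.5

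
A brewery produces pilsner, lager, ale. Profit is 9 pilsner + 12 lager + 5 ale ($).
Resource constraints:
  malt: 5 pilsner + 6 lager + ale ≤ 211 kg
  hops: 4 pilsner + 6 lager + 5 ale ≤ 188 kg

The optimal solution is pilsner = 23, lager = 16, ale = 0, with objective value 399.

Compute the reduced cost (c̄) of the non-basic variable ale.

At the optimum: malt uses 211 of 211 (binding); hops uses 188 of 188 (binding).
From A_Bᵀ y = c: 5·y_malt + 4·y_hops = 9; 6·y_malt + 6·y_hops = 12.
This yields shadow prices y_malt = 1, y_hops = 1.
Reduced cost of ale: c₃ − yᵀa₃ = 5 − (1·1 + 1·5) = 5 − 6 = -1.

-1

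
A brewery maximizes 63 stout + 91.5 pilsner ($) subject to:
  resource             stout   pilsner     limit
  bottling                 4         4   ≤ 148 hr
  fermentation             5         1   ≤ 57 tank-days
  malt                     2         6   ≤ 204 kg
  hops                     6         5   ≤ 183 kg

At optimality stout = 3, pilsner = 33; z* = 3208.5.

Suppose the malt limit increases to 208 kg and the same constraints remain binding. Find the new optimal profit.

3244.5

Check each constraint at x*: bottling 144/148 (slack 4); fermentation 48/57 (slack 9); malt 204/204 (tight); hops 183/183 (tight).
Slack constraints have shadow price 0 (complementary slackness).
The binding rows give the dual system: 2·y_malt + 6·y_hops = 63 and 6·y_malt + 5·y_hops = 91.5.
→ y_malt = 9 and y_hops = 7.5.
Δz = y_malt·Δb = 9 × (4) = 36, so new z* = 3208.5 + 36 = 3244.5.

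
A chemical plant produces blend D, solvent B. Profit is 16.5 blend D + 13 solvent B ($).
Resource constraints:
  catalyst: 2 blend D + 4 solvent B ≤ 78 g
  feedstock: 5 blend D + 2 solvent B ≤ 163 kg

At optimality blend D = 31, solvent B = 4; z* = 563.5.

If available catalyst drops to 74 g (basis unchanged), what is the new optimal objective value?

555.5

At the optimum: catalyst uses 78 of 78 (binding); feedstock uses 163 of 163 (binding).
The binding rows give the dual system: 2·y_catalyst + 5·y_feedstock = 16.5 and 4·y_catalyst + 2·y_feedstock = 13.
This yields shadow prices y_catalyst = 2, y_feedstock = 2.5.
Δz = y_catalyst·Δb = 2 × (-4) = -8, so new z* = 563.5 − 8 = 555.5.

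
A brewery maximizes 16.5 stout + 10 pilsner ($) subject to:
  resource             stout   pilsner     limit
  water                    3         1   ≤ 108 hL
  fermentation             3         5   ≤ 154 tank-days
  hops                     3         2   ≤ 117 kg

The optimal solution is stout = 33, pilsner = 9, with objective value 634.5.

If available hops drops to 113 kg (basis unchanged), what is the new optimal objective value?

616.5

Check each constraint at x*: water 108/108 (tight); fermentation 144/154 (slack 10); hops 117/117 (tight).
Since fermentation is not tight, its dual is 0.
Dual feasibility on the basic columns requires 3·y_water + 3·y_hops = 16.5, 1·y_water + 2·y_hops = 10.
Solving: y_water = 1, y_hops = 4.5.
Δz = y_hops·Δb = 4.5 × (-4) = -18, so new z* = 634.5 − 18 = 616.5.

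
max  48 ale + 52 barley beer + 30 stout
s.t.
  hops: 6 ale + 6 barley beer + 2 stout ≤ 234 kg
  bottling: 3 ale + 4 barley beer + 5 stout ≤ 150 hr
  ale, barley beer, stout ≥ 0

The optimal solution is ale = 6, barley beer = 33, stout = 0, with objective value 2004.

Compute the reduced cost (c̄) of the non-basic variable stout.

Check each constraint at x*: hops 234/234 (tight); bottling 150/150 (tight).
Dual feasibility on the basic columns requires 6·y_hops + 3·y_bottling = 48, 6·y_hops + 4·y_bottling = 52.
This yields shadow prices y_hops = 6, y_bottling = 4.
Reduced cost of stout: c₃ − yᵀa₃ = 30 − (6·2 + 4·5) = 30 − 32 = -2.

-2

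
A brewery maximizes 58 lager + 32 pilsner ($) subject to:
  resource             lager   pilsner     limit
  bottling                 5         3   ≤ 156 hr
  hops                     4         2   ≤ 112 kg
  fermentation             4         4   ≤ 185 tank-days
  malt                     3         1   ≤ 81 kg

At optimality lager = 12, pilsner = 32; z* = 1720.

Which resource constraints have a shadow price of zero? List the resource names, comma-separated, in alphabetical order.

bottling: 156/156 (binding)
hops: 112/112 (binding)
fermentation: 176/185 (slack 9)
malt: 68/81 (slack 13)
By complementary slackness, a constraint with positive slack has shadow price 0 → fermentation, malt.

fermentation, malt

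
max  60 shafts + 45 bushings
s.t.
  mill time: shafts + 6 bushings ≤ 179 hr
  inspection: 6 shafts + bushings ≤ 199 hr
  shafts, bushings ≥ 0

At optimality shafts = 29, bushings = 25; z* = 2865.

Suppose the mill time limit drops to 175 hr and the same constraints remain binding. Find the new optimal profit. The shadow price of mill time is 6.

Δb = -4, so new z* = 2865 + (6)·(-4) = 2865 − 24 = 2841.

2841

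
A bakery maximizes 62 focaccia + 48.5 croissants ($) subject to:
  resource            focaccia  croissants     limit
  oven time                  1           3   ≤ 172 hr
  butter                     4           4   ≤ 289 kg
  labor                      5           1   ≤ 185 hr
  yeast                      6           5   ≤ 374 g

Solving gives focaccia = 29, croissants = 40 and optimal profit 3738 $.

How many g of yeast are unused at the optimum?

yeast used = 6·29 + 5·40 = 374; slack = 374 − 374 = 0.

0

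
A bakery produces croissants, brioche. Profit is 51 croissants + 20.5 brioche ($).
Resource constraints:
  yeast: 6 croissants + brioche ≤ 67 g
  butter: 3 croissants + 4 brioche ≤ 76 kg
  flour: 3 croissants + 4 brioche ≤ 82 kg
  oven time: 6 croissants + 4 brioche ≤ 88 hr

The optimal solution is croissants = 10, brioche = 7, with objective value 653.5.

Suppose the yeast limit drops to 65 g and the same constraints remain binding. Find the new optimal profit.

644.5

Binding: yeast and oven time. Non-binding: butter (18 unused), flour (24 unused).
Slack constraints have shadow price 0 (complementary slackness).
The binding rows give the dual system: 6·y_yeast + 6·y_oven time = 51 and 1·y_yeast + 4·y_oven time = 20.5.
This yields shadow prices y_yeast = 4.5, y_oven time = 4.
Δz = y_yeast·Δb = 4.5 × (-2) = -9, so new z* = 653.5 − 9 = 644.5.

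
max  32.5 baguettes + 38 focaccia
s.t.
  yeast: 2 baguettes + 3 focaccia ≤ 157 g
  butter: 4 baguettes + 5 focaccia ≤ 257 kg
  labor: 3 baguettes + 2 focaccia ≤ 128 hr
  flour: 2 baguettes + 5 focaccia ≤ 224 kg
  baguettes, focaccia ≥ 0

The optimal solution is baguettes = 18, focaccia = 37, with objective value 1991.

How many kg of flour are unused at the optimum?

3

flour used = 2·18 + 5·37 = 221; slack = 224 − 221 = 3.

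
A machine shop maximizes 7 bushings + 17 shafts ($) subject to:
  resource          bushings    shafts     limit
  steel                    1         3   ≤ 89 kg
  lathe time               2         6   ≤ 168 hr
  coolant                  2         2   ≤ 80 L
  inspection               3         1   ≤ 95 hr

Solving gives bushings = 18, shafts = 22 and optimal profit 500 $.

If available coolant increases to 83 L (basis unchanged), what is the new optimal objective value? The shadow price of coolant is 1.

503

Δb = 3, so new z* = 500 + (1)·(3) = 500 + 3 = 503.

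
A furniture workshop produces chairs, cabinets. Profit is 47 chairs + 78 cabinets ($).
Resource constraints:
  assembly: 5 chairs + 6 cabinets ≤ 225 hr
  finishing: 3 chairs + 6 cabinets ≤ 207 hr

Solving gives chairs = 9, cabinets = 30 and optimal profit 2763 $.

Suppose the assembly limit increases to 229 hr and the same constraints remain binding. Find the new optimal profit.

Both assembly and finishing are binding at x*.
Dual feasibility on the basic columns requires 5·y_assembly + 3·y_finishing = 47, 6·y_assembly + 6·y_finishing = 78.
This yields shadow prices y_assembly = 4, y_finishing = 9.
Δz = y_assembly·Δb = 4 × (4) = 16, so new z* = 2763 + 16 = 2779.

2779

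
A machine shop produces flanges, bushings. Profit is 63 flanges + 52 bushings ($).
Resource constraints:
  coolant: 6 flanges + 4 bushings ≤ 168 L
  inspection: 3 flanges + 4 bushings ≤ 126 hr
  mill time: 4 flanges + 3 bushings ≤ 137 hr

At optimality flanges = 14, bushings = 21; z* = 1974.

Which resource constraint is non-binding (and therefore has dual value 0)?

mill time

coolant: 168/168 (binding)
inspection: 126/126 (binding)
mill time: 119/137 (slack 18)
By complementary slackness, a constraint with positive slack has shadow price 0 → mill time.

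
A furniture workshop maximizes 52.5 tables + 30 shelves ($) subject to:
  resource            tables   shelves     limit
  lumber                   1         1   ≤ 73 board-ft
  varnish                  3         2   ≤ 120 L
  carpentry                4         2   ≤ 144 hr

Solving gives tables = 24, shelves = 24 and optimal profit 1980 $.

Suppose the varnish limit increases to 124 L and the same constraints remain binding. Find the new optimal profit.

Binding: varnish and carpentry. Non-binding: lumber (25 unused).
By complementary slackness, y = 0 for the non-binding constraint.
From A_Bᵀ y = c: 3·y_varnish + 4·y_carpentry = 52.5; 2·y_varnish + 2·y_carpentry = 30.
→ y_varnish = 7.5 and y_carpentry = 7.5.
Δz = y_varnish·Δb = 7.5 × (4) = 30, so new z* = 1980 + 30 = 2010.

2010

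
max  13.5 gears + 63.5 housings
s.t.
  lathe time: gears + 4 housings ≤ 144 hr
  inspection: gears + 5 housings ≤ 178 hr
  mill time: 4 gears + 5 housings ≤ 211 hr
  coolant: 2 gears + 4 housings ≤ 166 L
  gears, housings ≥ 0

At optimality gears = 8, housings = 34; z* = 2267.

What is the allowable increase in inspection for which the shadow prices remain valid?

2

Binding constraints: lathe time, inspection. The basis is B = [[1,4],[1,5]] with det 1.
Per unit increase in inspection, x* moves by d = (-4, 1).
The basis stays optimal until gears reaches 0; allowable increase = 2 hr.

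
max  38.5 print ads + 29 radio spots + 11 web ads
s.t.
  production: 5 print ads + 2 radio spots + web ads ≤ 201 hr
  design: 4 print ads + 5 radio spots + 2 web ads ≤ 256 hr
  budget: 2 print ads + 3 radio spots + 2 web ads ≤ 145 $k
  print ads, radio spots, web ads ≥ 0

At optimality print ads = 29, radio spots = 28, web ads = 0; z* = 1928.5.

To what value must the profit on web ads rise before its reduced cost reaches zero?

Check each constraint at x*: production 201/201 (tight); design 256/256 (tight); budget 142/145 (slack 3).
Slack constraints have shadow price 0 (complementary slackness).
The binding rows give the dual system: 5·y_production + 4·y_design = 38.5 and 2·y_production + 5·y_design = 29.
→ y_production = 4.5 and y_design = 4.
web ads enters the basis when its profit ≥ yᵀa₃ = 4.5·1 + 4·2 = 12.5.

12.5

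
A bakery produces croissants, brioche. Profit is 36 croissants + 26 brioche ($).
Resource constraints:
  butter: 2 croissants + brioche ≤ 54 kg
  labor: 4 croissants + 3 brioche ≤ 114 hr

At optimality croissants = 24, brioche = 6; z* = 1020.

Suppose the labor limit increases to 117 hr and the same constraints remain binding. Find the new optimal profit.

Both butter and labor are binding at x*.
From A_Bᵀ y = c: 2·y_butter + 4·y_labor = 36; 1·y_butter + 3·y_labor = 26.
This yields shadow prices y_butter = 2, y_labor = 8.
Δz = y_labor·Δb = 8 × (3) = 24, so new z* = 1020 + 24 = 1044.

1044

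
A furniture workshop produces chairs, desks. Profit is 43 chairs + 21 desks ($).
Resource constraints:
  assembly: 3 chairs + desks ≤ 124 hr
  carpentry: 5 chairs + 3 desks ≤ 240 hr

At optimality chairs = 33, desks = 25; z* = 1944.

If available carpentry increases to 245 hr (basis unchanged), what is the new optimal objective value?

1969

At the optimum: assembly uses 124 of 124 (binding); carpentry uses 240 of 240 (binding).
From A_Bᵀ y = c: 3·y_assembly + 5·y_carpentry = 43; 1·y_assembly + 3·y_carpentry = 21.
Solving: y_assembly = 6, y_carpentry = 5.
Δz = y_carpentry·Δb = 5 × (5) = 25, so new z* = 1944 + 25 = 1969.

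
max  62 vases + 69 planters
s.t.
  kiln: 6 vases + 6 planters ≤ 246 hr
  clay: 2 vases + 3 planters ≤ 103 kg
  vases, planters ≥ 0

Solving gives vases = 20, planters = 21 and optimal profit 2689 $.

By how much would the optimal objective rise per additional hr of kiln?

At the optimum: kiln uses 246 of 246 (binding); clay uses 103 of 103 (binding).
The binding rows give the dual system: 6·y_kiln + 2·y_clay = 62 and 6·y_kiln + 3·y_clay = 69.
This yields shadow prices y_kiln = 8, y_clay = 7.
Shadow price of kiln = 8.

8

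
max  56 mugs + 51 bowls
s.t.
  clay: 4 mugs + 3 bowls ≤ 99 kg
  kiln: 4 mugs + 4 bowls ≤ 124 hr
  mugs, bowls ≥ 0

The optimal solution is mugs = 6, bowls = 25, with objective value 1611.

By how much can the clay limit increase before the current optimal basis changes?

Binding constraints: clay, kiln. The basis is B = [[4,3],[4,4]] with det 4.
Per unit increase in clay, x* moves by d = (1, -1).
The basis stays optimal until bowls reaches 0; allowable increase = 25 kg.

25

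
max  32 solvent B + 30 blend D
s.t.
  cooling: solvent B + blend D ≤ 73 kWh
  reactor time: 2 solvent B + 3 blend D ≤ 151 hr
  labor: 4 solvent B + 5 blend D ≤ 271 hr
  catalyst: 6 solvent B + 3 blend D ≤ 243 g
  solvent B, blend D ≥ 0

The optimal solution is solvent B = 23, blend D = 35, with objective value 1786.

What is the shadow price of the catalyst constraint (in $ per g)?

At the optimum: cooling uses 58 of 73 (slack = 15); reactor time uses 151 of 151 (binding); labor uses 267 of 271 (slack = 4); catalyst uses 243 of 243 (binding).
Since cooling, labor are not tight, their duals are 0.
Dual feasibility on the basic columns requires 2·y_reactor time + 6·y_catalyst = 32, 3·y_reactor time + 3·y_catalyst = 30.
Solving: y_reactor time = 7, y_catalyst = 3.
Shadow price of catalyst = 3.

3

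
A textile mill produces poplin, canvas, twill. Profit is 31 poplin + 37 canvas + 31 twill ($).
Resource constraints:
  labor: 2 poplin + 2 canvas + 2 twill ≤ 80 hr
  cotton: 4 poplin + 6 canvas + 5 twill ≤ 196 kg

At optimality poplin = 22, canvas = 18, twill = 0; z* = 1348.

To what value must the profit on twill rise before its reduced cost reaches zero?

34

Both labor and cotton are binding at x*.
The binding rows give the dual system: 2·y_labor + 4·y_cotton = 31 and 2·y_labor + 6·y_cotton = 37.
This yields shadow prices y_labor = 9.5, y_cotton = 3.
twill enters the basis when its profit ≥ yᵀa₃ = 9.5·2 + 3·5 = 34.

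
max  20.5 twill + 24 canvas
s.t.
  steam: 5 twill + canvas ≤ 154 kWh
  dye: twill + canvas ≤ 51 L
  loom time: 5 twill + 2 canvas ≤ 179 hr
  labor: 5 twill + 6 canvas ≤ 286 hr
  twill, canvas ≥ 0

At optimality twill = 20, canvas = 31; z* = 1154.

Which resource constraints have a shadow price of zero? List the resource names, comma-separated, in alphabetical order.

loom time, steam

steam: 131/154 (slack 23)
dye: 51/51 (binding)
loom time: 162/179 (slack 17)
labor: 286/286 (binding)
By complementary slackness, a constraint with positive slack has shadow price 0 → loom time, steam.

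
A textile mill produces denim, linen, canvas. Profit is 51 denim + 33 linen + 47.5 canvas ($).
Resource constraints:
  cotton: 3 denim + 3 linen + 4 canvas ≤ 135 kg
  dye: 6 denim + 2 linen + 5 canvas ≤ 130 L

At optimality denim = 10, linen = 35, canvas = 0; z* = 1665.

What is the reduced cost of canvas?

-7

At the optimum: cotton uses 135 of 135 (binding); dye uses 130 of 130 (binding).
Dual feasibility on the basic columns requires 3·y_cotton + 6·y_dye = 51, 3·y_cotton + 2·y_dye = 33.
This yields shadow prices y_cotton = 8, y_dye = 4.5.
Reduced cost of canvas: c₃ − yᵀa₃ = 47.5 − (8·4 + 4.5·5) = 47.5 − 54.5 = -7.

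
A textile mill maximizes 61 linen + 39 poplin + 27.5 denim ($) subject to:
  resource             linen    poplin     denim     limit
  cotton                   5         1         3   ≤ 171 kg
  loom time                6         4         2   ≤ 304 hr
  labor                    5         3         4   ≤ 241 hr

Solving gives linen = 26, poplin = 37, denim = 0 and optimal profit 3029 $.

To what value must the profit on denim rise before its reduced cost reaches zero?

32

Check each constraint at x*: cotton 167/171 (slack 4); loom time 304/304 (tight); labor 241/241 (tight).
Slack constraints have shadow price 0 (complementary slackness).
The binding rows give the dual system: 6·y_loom time + 5·y_labor = 61 and 4·y_loom time + 3·y_labor = 39.
This yields shadow prices y_loom time = 6, y_labor = 5.
denim enters the basis when its profit ≥ yᵀa₃ = 6·2 + 5·4 = 32.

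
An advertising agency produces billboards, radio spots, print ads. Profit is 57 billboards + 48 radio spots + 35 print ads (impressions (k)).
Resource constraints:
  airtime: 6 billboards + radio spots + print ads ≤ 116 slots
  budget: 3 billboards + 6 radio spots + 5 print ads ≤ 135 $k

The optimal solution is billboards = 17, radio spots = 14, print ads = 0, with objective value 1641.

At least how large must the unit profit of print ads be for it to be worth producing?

Both airtime and budget are binding at x*.
Dual feasibility on the basic columns requires 6·y_airtime + 3·y_budget = 57, 1·y_airtime + 6·y_budget = 48.
→ y_airtime = 6 and y_budget = 7.
print ads enters the basis when its profit ≥ yᵀa₃ = 6·1 + 7·5 = 41.

41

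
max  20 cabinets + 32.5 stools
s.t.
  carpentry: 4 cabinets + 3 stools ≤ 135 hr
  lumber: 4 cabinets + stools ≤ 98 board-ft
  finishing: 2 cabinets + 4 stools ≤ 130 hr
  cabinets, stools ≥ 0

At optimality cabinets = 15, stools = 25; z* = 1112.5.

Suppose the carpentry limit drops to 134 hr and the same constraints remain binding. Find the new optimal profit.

Check each constraint at x*: carpentry 135/135 (tight); lumber 85/98 (slack 13); finishing 130/130 (tight).
By complementary slackness, y = 0 for the non-binding constraint.
From A_Bᵀ y = c: 4·y_carpentry + 2·y_finishing = 20; 3·y_carpentry + 4·y_finishing = 32.5.
This yields shadow prices y_carpentry = 1.5, y_finishing = 7.
Δz = y_carpentry·Δb = 1.5 × (-1) = -1.5, so new z* = 1112.5 − 1.5 = 1111.

1111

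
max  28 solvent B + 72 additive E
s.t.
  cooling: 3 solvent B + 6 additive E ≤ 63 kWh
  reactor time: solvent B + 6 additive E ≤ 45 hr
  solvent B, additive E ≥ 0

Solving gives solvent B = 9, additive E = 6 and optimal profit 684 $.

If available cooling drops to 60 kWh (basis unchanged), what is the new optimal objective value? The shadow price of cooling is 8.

Δb = -3, so new z* = 684 + (8)·(-3) = 684 − 24 = 660.

660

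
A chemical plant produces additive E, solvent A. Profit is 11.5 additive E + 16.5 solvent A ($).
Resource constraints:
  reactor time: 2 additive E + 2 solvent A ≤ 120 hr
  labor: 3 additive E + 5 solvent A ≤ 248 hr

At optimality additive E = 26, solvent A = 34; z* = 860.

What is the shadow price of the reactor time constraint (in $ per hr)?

2

Both reactor time and labor are binding at x*.
From A_Bᵀ y = c: 2·y_reactor time + 3·y_labor = 11.5; 2·y_reactor time + 5·y_labor = 16.5.
This yields shadow prices y_reactor time = 2, y_labor = 2.5.
Shadow price of reactor time = 2.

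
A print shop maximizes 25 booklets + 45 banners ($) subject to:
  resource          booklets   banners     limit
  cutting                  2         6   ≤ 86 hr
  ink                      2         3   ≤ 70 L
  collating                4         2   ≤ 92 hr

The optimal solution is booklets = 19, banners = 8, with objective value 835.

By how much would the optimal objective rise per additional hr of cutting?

6.5

At the optimum: cutting uses 86 of 86 (binding); ink uses 62 of 70 (slack = 8); collating uses 92 of 92 (binding).
Slack constraints have shadow price 0 (complementary slackness).
Dual feasibility on the basic columns requires 2·y_cutting + 4·y_collating = 25, 6·y_cutting + 2·y_collating = 45.
→ y_cutting = 6.5 and y_collating = 3.
Shadow price of cutting = 6.5.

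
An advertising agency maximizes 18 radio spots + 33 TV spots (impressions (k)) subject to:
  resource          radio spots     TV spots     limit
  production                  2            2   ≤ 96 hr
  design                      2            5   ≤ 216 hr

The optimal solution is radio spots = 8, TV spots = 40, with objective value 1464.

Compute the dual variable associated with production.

Check each constraint at x*: production 96/96 (tight); design 216/216 (tight).
The binding rows give the dual system: 2·y_production + 2·y_design = 18 and 2·y_production + 5·y_design = 33.
→ y_production = 4 and y_design = 5.
Shadow price of production = 4.

4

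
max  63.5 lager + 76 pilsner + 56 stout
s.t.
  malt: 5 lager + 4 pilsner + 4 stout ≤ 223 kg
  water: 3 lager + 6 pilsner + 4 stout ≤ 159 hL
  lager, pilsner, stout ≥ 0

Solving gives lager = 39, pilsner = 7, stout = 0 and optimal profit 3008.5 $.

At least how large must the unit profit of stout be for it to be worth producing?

At the optimum: malt uses 223 of 223 (binding); water uses 159 of 159 (binding).
The binding rows give the dual system: 5·y_malt + 3·y_water = 63.5 and 4·y_malt + 6·y_water = 76.
This yields shadow prices y_malt = 8.5, y_water = 7.
stout enters the basis when its profit ≥ yᵀa₃ = 8.5·4 + 7·4 = 62.

62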